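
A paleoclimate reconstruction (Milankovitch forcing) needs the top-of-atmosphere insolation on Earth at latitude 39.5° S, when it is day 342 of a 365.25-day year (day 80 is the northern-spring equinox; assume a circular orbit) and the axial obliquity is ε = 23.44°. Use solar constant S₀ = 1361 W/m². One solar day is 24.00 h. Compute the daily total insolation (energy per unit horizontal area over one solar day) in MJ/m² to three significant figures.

Solar longitude: λ_s = 360° × (342 − 80)/365.25 = 258.234°.
sin δ = sin 23.44° × sin 258.234° = -0.38943, so δ = -22.919°.
cos H₀ = −tan(-39.5°) tan(-22.919°) = -0.3485, H₀ = 1.9268 rad.
Bracket: H₀ sin φ sin δ + cos φ cos δ sin H₀ = 1.9268×-0.63608×-0.38943 + 0.77162×0.92106×0.93730 = 0.477285 + 0.666147 = 1.143432.
Q̄ = (S₀/π) × [bracket] = (1361/π) × 1.143432 = 495.36 W/m².
Daily total = Q̄ × 24.00 h × 3600 s/h = 495.36 × 24.00 × 3600 / 10⁶ = 42.80 MJ/m².

42.8 MJ/m²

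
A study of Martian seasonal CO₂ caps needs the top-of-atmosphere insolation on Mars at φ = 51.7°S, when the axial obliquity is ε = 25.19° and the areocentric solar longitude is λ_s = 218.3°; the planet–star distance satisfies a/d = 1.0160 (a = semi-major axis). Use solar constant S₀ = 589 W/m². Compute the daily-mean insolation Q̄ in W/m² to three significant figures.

Q̄ ≈ 186 W/m²

sin δ = sin 25.19° × sin 218.3° = -0.26379, so δ = -15.295°.
cos H₀ = −tan(-51.7°) tan(-15.295°) = -0.3463, H₀ = 1.9244 rad.
Bracket: H₀ sin φ sin δ + cos φ cos δ sin H₀ = 1.9244×-0.78478×-0.26379 + 0.61978×0.96458×0.93813 = 0.398384 + 0.560840 = 0.959224.
Inverse-square distance factor (a/d)² = 1.0160² = 1.032256.
Q̄ = (S₀/π) × 1.032256 × [bracket] = (589/π) × 1.032256 × 0.959224 = 185.6 W/m².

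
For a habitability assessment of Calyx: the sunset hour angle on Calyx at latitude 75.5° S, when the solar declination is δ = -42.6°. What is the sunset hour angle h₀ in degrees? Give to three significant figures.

h₀ = 180°

Sunrise equation: cos h₀ = −tan ϕ · tan δ = -3.5556 ≤ −1, so the host star never sets (polar day) and h₀ = π.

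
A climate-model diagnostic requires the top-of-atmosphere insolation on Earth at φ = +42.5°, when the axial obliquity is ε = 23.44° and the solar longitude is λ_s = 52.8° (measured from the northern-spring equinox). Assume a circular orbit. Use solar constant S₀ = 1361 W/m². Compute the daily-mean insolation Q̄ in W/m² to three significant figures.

Q̄ ≈ 463 W/m²

Solar declination: sin δ = sin ε · sin λ_s = sin 23.44° × sin 52.8° = 0.31685, so δ = +18.473°.
cos H₀ = −tan(+42.5°) tan(+18.473°) = -0.3061, H₀ = 1.8819 rad.
Bracket: H₀ sin φ sin δ + cos φ cos δ sin H₀ = 1.8819×0.67559×0.31685 + 0.73728×0.94848×0.95200 = 0.402841 + 0.665729 = 1.068570.
Q̄ = (S₀/π) × [bracket] = (1361/π) × 1.068570 = 462.9 W/m².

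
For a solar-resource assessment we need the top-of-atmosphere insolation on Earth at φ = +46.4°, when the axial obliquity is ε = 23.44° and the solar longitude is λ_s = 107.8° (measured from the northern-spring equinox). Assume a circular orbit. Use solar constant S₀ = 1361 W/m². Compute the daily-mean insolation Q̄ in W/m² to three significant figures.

Q̄ ≈ 489 W/m²

Solar declination: sin δ = sin ε · sin λ_s = sin 23.44° × sin 107.8° = 0.37875, so δ = +22.256°.
cos H₀ = −tan(+46.4°) tan(+22.256°) = -0.4297, H₀ = 2.0150 rad.
Bracket: H₀ sin φ sin δ + cos φ cos δ sin H₀ = 2.0150×0.72417×0.37875 + 0.68962×0.92550×0.90295 = 0.552673 + 0.576302 = 1.128975.
Q̄ = (S₀/π) × [bracket] = (1361/π) × 1.128975 = 489.1 W/m².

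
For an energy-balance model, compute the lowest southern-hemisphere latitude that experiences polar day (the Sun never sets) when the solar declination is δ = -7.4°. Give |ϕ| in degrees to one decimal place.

Polar day requires cos h₀ = −tan ϕ tan δ ≤ −1, i.e. tan ϕ tan δ ≥ 1.
The boundary is |tan ϕ| · |tan δ| = 1, so |ϕ| = 90° − |δ| = 90° − 7.4° = 82.6° in the southern hemisphere.

|ϕ| = 82.6°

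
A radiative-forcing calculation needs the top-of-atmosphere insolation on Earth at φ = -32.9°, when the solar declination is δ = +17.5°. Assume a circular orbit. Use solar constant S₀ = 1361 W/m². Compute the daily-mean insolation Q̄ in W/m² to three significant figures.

Q̄ ≈ 243 W/m²

cos H₀ = −tan(-32.9°) tan(+17.500°) = 0.2040, H₀ = 1.3654 rad.
Bracket: H₀ sin φ sin δ + cos φ cos δ sin H₀ = 1.3654×-0.54317×0.30071 + 0.83962×0.95372×0.97898 = -0.223020 + 0.783930 = 0.560910.
Q̄ = (S₀/π) × [bracket] = (1361/π) × 0.560910 = 243.0 W/m².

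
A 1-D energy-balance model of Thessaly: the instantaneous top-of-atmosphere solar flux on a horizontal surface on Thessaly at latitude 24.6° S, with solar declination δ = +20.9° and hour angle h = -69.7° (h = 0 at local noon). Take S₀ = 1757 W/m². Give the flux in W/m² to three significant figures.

257 W/m²

cos θ_z = sin φ sin δ + cos φ cos δ cos h = -0.148503 + 0.294691 = 0.146188.
Flux = S₀ · cos θ_z = 1757 × 0.146188 = 256.9 W/m².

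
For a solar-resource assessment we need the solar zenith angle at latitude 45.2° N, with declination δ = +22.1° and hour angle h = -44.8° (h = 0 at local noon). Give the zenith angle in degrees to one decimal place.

cos θ_z = sin φ sin δ + cos φ cos δ cos h = 0.266958 + 0.463253 = 0.730211.
θ_z = arccos(0.730211) = 43.1°.

θ_z = 43.1°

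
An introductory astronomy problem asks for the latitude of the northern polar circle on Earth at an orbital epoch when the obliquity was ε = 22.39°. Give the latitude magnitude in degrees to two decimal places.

The polar circle is the lowest latitude that experiences at least one full rotation of continuous daylight at the northern-summer solstice; it lies at |ϕ| = 90° − ε = 90° − 22.39° = 67.61°.

67.61°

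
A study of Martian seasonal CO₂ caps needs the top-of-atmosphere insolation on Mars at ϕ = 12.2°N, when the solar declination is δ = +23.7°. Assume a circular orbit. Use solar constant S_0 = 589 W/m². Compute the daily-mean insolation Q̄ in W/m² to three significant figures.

Q̄ ≈ 194 W/m²

cos h₀ = −tan(+12.2°) tan(+23.700°) = -0.0949, h₀ = 1.6658 rad.
Bracket: h₀ sin ϕ sin δ + cos ϕ cos δ sin h₀ = 1.6658×0.21132×0.40195 + 0.97742×0.91566×0.99549 = 0.141493 + 0.890948 = 1.032441.
Q̄ = (S_0/π) × [bracket] = (589/π) × 1.032441 = 193.6 W/m².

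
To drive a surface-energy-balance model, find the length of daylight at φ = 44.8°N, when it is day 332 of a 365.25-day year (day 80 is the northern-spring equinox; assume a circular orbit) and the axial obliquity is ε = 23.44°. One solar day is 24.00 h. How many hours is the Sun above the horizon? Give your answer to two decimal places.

8.90 h

Solar longitude: λ_s = 360° × (332 − 80)/365.25 = 248.378°.
sin δ = sin 23.44° × sin 248.378° = -0.36980, so δ = -21.703°.
cos H₀ = −tan φ · tan δ = −tan(+44.8°) × tan(-21.703°) = 0.3952, so H₀ = 1.1645 rad = 66.72°.
Daylight = 2H₀/(2π) × 24.00 h = (1.1645/π) × 24.00 = 8.90 h.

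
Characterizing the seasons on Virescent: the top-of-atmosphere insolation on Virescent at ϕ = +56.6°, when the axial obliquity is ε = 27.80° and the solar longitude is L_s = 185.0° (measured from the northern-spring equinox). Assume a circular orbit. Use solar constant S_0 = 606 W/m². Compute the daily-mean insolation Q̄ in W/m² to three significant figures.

Solar declination: sin δ = sin ε · sin L_s = sin 27.80° × sin 185.0° = -0.04065, so δ = -2.330°.
cos h₀ = −tan(+56.6°) tan(-2.330°) = 0.0617, h₀ = 1.5091 rad.
Bracket: h₀ sin ϕ sin δ + cos ϕ cos δ sin h₀ = 1.5091×0.83485×-0.04065 + 0.55048×0.99917×0.99809 = -0.051214 + 0.548973 = 0.497759.
Q̄ = (S_0/π) × [bracket] = (606/π) × 0.497759 = 96.02 W/m².

Q̄ ≈ 96.0 W/m²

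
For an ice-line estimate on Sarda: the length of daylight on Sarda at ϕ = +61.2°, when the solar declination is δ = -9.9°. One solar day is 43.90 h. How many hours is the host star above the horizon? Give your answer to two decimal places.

cos h₀ = −tan ϕ · tan δ = −tan(+61.2°) × tan(-9.900°) = 0.3175, so h₀ = 1.2477 rad = 71.49°.
Daylight = 2h₀/(2π) × 43.90 h = (1.2477/π) × 43.90 = 17.44 h.

17.44 h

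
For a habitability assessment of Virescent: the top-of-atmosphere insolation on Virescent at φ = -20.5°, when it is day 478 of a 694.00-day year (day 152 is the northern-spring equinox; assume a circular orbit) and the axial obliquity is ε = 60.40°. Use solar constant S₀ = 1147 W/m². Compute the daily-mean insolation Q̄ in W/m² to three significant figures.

Solar longitude: λ_s = 360° × (478 − 152)/694.00 = 169.107°.
sin δ = sin 60.40° × sin 169.107° = 0.16432, so δ = +9.458°.
cos H₀ = −tan(-20.5°) tan(+9.458°) = 0.0623, H₀ = 1.5085 rad.
Bracket: H₀ sin φ sin δ + cos φ cos δ sin H₀ = 1.5085×-0.35021×0.16432 + 0.93667×0.98641×0.99806 = -0.086809 + 0.922148 = 0.835339.
Q̄ = (S₀/π) × [bracket] = (1147/π) × 0.835339 = 305.0 W/m².

Q̄ ≈ 305 W/m²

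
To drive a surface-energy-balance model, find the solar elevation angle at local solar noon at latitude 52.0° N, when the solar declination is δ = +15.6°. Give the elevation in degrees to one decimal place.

53.6°

At local noon the hour angle is zero, so the zenith angle equals |ϕ − δ| = |+52.0° − (+15.600°)| = 36.400°.
Elevation = 90° − 36.400° = 53.6°.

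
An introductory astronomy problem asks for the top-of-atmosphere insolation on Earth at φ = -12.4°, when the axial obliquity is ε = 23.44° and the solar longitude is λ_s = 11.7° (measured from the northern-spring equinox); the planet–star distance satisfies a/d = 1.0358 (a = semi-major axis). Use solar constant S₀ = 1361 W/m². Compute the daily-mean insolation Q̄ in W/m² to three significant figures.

Q̄ ≈ 440 W/m²

Solar declination: sin δ = sin ε · sin λ_s = sin 23.44° × sin 11.7° = 0.08067, so δ = +4.627°.
cos H₀ = −tan(-12.4°) tan(+4.627°) = 0.0178, H₀ = 1.5530 rad.
Bracket: H₀ sin φ sin δ + cos φ cos δ sin H₀ = 1.5530×-0.21474×0.08067 + 0.97667×0.99674×0.99984 = -0.026903 + 0.973330 = 0.946427.
Inverse-square distance factor (a/d)² = 1.0358² = 1.072882.
Q̄ = (S₀/π) × 1.072882 × [bracket] = (1361/π) × 1.072882 × 0.946427 = 439.9 W/m².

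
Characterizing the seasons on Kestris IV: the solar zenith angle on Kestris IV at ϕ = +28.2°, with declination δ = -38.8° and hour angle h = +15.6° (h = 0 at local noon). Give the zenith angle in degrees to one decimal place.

θ_z = 68.6°

cos θ_z = sin ϕ sin δ + cos ϕ cos δ cos h = -0.296102 + 0.661532 = 0.365430.
θ_z = arccos(0.365430) = 68.6°.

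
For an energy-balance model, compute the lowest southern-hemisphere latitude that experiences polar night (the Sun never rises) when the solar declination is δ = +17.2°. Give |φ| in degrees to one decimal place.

|φ| = 72.8°

Polar night requires cos H₀ = −tan φ tan δ ≥ 1, i.e. tan φ tan δ ≤ −1.
The boundary is |tan φ| · |tan δ| = 1, so |φ| = 90° − |δ| = 90° − 17.2° = 72.8° in the southern hemisphere.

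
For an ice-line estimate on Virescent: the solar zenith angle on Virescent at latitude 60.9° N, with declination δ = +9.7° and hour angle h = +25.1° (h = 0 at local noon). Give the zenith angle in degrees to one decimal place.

cos θ_z = sin ϕ sin δ + cos ϕ cos δ cos h = 0.147221 + 0.434114 = 0.581335.
θ_z = arccos(0.581335) = 54.5°.

θ_z = 54.5°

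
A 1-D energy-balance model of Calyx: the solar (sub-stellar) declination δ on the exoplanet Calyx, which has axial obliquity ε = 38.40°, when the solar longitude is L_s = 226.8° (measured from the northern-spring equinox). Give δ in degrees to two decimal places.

δ = -26.92°

sin δ = sin ε · sin L_s = sin 38.40° × sin 226.8° = -0.452797.
δ = arcsin(-0.452797) = -26.92°.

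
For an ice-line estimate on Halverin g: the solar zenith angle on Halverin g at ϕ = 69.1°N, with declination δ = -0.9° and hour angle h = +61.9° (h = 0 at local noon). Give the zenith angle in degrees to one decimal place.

θ_z = 81.2°

cos θ_z = sin ϕ sin δ + cos ϕ cos δ cos h = -0.014674 + 0.168007 = 0.153333.
θ_z = arccos(0.153333) = 81.2°.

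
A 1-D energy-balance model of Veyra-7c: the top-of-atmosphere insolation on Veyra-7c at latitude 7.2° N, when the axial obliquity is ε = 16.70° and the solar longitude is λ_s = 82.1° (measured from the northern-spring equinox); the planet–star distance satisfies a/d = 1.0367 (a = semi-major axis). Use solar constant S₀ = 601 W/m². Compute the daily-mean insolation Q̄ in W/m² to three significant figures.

Q̄ ≈ 207 W/m²

Solar declination: sin δ = sin ε · sin λ_s = sin 16.70° × sin 82.1° = 0.28463, so δ = +16.537°.
cos H₀ = −tan(+7.2°) tan(+16.537°) = -0.0375, H₀ = 1.6083 rad.
Bracket: H₀ sin φ sin δ + cos φ cos δ sin H₀ = 1.6083×0.12533×0.28463 + 0.99211×0.95864×0.99930 = 0.057372 + 0.950411 = 1.007783.
Inverse-square distance factor (a/d)² = 1.0367² = 1.074747.
Q̄ = (S₀/π) × 1.074747 × [bracket] = (601/π) × 1.074747 × 1.007783 = 207.2 W/m².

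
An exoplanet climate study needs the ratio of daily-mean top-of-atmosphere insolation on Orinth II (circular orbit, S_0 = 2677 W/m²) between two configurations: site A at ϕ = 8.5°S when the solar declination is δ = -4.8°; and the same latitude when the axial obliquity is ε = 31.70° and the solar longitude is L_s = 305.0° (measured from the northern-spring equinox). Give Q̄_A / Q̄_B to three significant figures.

— Configuration A (ϕ=-8.5°):
cos h₀ = −tan(-8.5°) tan(-4.800°) = -0.0125, h₀ = 1.5833 rad.
Bracket: h₀ sin ϕ sin δ + cos ϕ cos δ sin h₀ = 1.5833×-0.14781×-0.08368 + 0.98902×0.99649×0.99992 = 0.019583 + 0.985470 = 1.005053.
Q̄ = (S_0/π) × [bracket] = (2677/π) × 1.005053 = 856.42 W/m².
— Configuration B (ϕ=-8.5°):
Solar declination: sin δ = sin ε · sin L_s = sin 31.70° × sin 305.0° = -0.43044, so δ = -25.496°.
cos h₀ = −tan(-8.5°) tan(-25.496°) = -0.0713, h₀ = 1.6421 rad.
Bracket: h₀ sin ϕ sin δ + cos ϕ cos δ sin h₀ = 1.6421×-0.14781×-0.43044 + 0.98902×0.90262×0.99746 = 0.104476 + 0.890442 = 0.994918.
Q̄ = (S_0/π) × [bracket] = (2677/π) × 0.994918 = 847.79 W/m².
Ratio Q̄_A / Q̄_B = 856.42 / 847.79 = 1.010.

Q̄_A / Q̄_B ≈ 1.01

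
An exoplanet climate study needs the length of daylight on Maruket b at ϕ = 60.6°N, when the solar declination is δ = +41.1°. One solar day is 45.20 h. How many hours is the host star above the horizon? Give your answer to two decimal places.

45.20 h

Sunrise equation: cos h₀ = −tan ϕ · tan δ = -1.5482 ≤ −1, so the host star never sets (polar day) and h₀ = π.
Daylight = 2h₀/(2π) × 45.20 h = (3.1416/π) × 45.20 = 45.20 h.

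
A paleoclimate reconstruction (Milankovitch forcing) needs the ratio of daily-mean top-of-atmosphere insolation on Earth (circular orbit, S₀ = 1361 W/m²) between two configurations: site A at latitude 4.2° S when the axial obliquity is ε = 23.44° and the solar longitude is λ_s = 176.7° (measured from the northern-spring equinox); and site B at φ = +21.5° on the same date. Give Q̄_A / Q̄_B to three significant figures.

— Configuration A (φ=-4.2°):
Solar declination: sin δ = sin ε · sin λ_s = sin 23.44° × sin 176.7° = 0.02290, so δ = +1.312°.
cos H₀ = −tan(-4.2°) tan(+1.312°) = 0.0017, H₀ = 1.5691 rad.
Bracket: H₀ sin φ sin δ + cos φ cos δ sin H₀ = 1.5691×-0.07324×0.02290 + 0.99731×0.99974×1.00000 = -0.002632 + 0.997051 = 0.994419.
Q̄ = (S₀/π) × [bracket] = (1361/π) × 0.994419 = 430.80 W/m².
— Configuration B (φ=+21.5°):
cos H₀ = −tan(+21.5°) tan(+1.312°) = -0.0090, H₀ = 1.5798 rad.
Bracket: H₀ sin φ sin δ + cos φ cos δ sin H₀ = 1.5798×0.36650×0.02290 + 0.93042×0.99974×0.99996 = 0.013259 + 0.930141 = 0.943400.
Q̄ = (S₀/π) × [bracket] = (1361/π) × 0.943400 = 408.70 W/m².
Ratio Q̄_A / Q̄_B = 430.80 / 408.70 = 1.054.

Q̄_A / Q̄_B ≈ 1.05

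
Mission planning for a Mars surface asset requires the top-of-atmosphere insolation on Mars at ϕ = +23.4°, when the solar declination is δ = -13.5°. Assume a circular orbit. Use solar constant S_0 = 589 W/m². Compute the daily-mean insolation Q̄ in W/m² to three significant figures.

cos h₀ = −tan(+23.4°) tan(-13.500°) = 0.1039, h₀ = 1.4667 rad.
Bracket: h₀ sin ϕ sin δ + cos ϕ cos δ sin h₀ = 1.4667×0.39715×-0.23345 + 0.91775×0.97237×0.99459 = -0.135985 + 0.887565 = 0.751580.
Q̄ = (S_0/π) × [bracket] = (589/π) × 0.751580 = 140.9 W/m².

Q̄ ≈ 141 W/m²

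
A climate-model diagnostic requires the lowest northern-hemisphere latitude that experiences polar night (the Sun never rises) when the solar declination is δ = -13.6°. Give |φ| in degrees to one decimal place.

|φ| = 76.4°

Polar night requires cos H₀ = −tan φ tan δ ≥ 1, i.e. tan φ tan δ ≤ −1.
The boundary is |tan φ| · |tan δ| = 1, so |φ| = 90° − |δ| = 90° − 13.6° = 76.4° in the northern hemisphere.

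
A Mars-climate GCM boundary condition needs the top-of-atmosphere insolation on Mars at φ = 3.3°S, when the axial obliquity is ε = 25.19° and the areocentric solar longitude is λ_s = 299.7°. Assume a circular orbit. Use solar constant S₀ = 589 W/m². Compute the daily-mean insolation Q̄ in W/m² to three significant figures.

Q̄ ≈ 180 W/m²

sin δ = sin 25.19° × sin 299.7° = -0.36971, so δ = -21.698°.
cos H₀ = −tan(-3.3°) tan(-21.698°) = -0.0229, H₀ = 1.5937 rad.
Bracket: H₀ sin φ sin δ + cos φ cos δ sin H₀ = 1.5937×-0.05756×-0.36971 + 0.99834×0.92915×0.99974 = 0.033915 + 0.927366 = 0.961281.
Q̄ = (S₀/π) × [bracket] = (589/π) × 0.961281 = 180.2 W/m².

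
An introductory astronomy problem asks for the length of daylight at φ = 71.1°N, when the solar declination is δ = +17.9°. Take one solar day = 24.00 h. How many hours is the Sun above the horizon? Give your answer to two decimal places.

cos H₀ = −tan φ · tan δ = −tan(+71.1°) × tan(+17.900°) = -0.9434, so H₀ = 2.8035 rad = 160.63°.
Daylight = 2H₀/(2π) × 24.00 h = (2.8035/π) × 24.00 = 21.42 h.

21.42 h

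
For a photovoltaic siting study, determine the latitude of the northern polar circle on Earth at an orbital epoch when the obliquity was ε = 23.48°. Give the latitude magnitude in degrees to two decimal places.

The polar circle is the lowest latitude that experiences at least one full rotation of continuous daylight at the northern-summer solstice; it lies at |ϕ| = 90° − ε = 90° − 23.48° = 66.52°.

66.52°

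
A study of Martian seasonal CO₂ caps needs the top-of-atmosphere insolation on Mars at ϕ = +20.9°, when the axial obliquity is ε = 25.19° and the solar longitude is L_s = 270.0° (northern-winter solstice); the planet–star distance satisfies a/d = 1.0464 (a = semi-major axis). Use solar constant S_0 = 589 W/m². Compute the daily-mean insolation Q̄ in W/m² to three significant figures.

Q̄ ≈ 127 W/m²

Solar declination: sin δ = sin ε · sin L_s = sin 25.19° × sin 270.0° = -0.42562, so δ = -25.190°.
cos h₀ = −tan(+20.9°) tan(-25.190°) = 0.1796, h₀ = 1.3902 rad.
Bracket: h₀ sin ϕ sin δ + cos ϕ cos δ sin h₀ = 1.3902×0.35674×-0.42562 + 0.93420×0.90490×0.98374 = -0.211082 + 0.831612 = 0.620530.
Inverse-square distance factor (a/d)² = 1.0464² = 1.094953.
Q̄ = (S_0/π) × 1.094953 × [bracket] = (589/π) × 1.094953 × 0.620530 = 127.4 W/m².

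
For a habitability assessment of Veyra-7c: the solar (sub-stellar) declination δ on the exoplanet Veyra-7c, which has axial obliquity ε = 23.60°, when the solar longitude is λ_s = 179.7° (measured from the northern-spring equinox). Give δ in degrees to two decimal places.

δ = +0.12°

sin δ = sin ε · sin λ_s = sin 23.60° × sin 179.7° = 0.002096.
δ = arcsin(0.002096) = +0.12°.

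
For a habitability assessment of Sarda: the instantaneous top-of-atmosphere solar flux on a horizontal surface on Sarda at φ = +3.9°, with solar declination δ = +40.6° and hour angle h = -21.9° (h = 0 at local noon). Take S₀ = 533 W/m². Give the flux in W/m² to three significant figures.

cos θ_z = sin φ sin δ + cos φ cos δ cos h = 0.044263 + 0.702848 = 0.747111.
Flux = S₀ · cos θ_z = 533 × 0.747111 = 398.2 W/m².

398 W/m²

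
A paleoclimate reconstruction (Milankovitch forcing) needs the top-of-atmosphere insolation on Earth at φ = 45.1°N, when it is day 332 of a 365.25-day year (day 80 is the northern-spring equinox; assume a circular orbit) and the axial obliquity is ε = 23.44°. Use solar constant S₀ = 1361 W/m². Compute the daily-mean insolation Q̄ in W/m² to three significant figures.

Solar longitude: λ_s = 360° × (332 − 80)/365.25 = 248.378°.
sin δ = sin 23.44° × sin 248.378° = -0.36980, so δ = -21.703°.
cos H₀ = −tan(+45.1°) tan(-21.703°) = 0.3994, H₀ = 1.1599 rad.
Bracket: H₀ sin φ sin δ + cos φ cos δ sin H₀ = 1.1599×0.70834×-0.36980 + 0.70587×0.92911×0.91678 = -0.303829 + 0.601253 = 0.297424.
Q̄ = (S₀/π) × [bracket] = (1361/π) × 0.297424 = 128.8 W/m².

Q̄ ≈ 129 W/m²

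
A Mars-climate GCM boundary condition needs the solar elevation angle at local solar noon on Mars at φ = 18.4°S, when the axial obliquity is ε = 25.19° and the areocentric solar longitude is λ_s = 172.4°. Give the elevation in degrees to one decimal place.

68.4°

sin δ = sin 25.19° × sin 172.4° = 0.05629, so δ = +3.227°.
At local noon the hour angle is zero, so the zenith angle equals |φ − δ| = |-18.4° − (+3.227°)| = 21.627°.
Elevation = 90° − 21.627° = 68.4°.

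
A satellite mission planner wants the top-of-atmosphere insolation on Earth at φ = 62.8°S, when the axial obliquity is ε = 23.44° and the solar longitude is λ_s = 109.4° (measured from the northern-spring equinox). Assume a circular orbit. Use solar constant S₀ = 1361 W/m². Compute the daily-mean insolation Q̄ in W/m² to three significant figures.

Q̄ ≈ 17.1 W/m²

Solar declination: sin δ = sin ε · sin λ_s = sin 23.44° × sin 109.4° = 0.37520, so δ = +22.037°.
cos H₀ = −tan(-62.8°) tan(+22.037°) = 0.7876, H₀ = 0.6639 rad.
Bracket: H₀ sin φ sin δ + cos φ cos δ sin H₀ = 0.6639×-0.88942×0.37520 + 0.45710×0.92694×0.61618 = -0.221550 + 0.261078 = 0.039528.
Q̄ = (S₀/π) × [bracket] = (1361/π) × 0.039528 = 17.12 W/m².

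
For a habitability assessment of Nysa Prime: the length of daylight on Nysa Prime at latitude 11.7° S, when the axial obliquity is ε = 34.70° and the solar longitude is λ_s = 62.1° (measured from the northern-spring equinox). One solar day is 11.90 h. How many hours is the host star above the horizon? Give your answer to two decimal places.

Solar declination: sin δ = sin ε · sin λ_s = sin 34.70° × sin 62.1° = 0.50311, so δ = +30.206°.
cos H₀ = −tan φ · tan δ = −tan(-11.7°) × tan(+30.206°) = 0.1206, so H₀ = 1.4499 rad = 83.08°.
Daylight = 2H₀/(2π) × 11.90 h = (1.4499/π) × 11.90 = 5.49 h.

5.49 h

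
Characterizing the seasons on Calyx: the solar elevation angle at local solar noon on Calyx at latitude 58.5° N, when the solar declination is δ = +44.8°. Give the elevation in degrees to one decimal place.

76.3°

At local noon the hour angle is zero, so the zenith angle equals |φ − δ| = |+58.5° − (+44.800°)| = 13.700°.
Elevation = 90° − 13.700° = 76.3°.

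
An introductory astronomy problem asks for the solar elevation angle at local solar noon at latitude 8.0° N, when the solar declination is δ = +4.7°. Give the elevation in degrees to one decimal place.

86.7°

At local noon the hour angle is zero, so the zenith angle equals |φ − δ| = |+8.0° − (+4.700°)| = 3.300°.
Elevation = 90° − 3.300° = 86.7°.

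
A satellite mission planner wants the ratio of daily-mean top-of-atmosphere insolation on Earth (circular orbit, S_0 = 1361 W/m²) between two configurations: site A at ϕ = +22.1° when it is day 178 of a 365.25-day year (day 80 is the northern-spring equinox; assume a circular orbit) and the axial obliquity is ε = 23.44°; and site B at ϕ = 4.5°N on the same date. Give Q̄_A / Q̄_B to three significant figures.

Q̄_A / Q̄_B ≈ 1.14

— Configuration A (ϕ=+22.1°):
Solar longitude: L_s = 360° × (178 − 80)/365.25 = 96.591°.
sin δ = sin 23.44° × sin 96.591° = 0.39516, so δ = +23.276°.
cos h₀ = −tan(+22.1°) tan(+23.276°) = -0.1747, h₀ = 1.7464 rad.
Bracket: h₀ sin ϕ sin δ + cos ϕ cos δ sin h₀ = 1.7464×0.37622×0.39516 + 0.92653×0.91861×0.98463 = 0.259632 + 0.838038 = 1.097670.
Q̄ = (S_0/π) × [bracket] = (1361/π) × 1.097670 = 475.53 W/m².
— Configuration B (ϕ=+4.5°):
cos h₀ = −tan(+4.5°) tan(+23.276°) = -0.0339, h₀ = 1.6047 rad.
Bracket: h₀ sin ϕ sin δ + cos ϕ cos δ sin h₀ = 1.6047×0.07846×0.39516 + 0.99692×0.91861×0.99943 = 0.049753 + 0.915259 = 0.965012.
Q̄ = (S_0/π) × [bracket] = (1361/π) × 0.965012 = 418.06 W/m².
Ratio Q̄_A / Q̄_B = 475.53 / 418.06 = 1.137.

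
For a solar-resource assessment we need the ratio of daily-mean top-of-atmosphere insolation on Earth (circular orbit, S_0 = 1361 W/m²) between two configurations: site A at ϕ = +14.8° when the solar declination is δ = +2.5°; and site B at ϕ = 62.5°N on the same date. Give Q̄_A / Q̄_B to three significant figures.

Q̄_A / Q̄_B ≈ 1.88

— Configuration A (ϕ=+14.8°):
cos h₀ = −tan(+14.8°) tan(+2.500°) = -0.0115, h₀ = 1.5823 rad.
Bracket: h₀ sin ϕ sin δ + cos ϕ cos δ sin h₀ = 1.5823×0.25545×0.04362 + 0.96682×0.99905×0.99993 = 0.017631 + 0.965834 = 0.983465.
Q̄ = (S_0/π) × [bracket] = (1361/π) × 0.983465 = 426.06 W/m².
— Configuration B (ϕ=+62.5°):
cos h₀ = −tan(+62.5°) tan(+2.500°) = -0.0839, h₀ = 1.6548 rad.
Bracket: h₀ sin ϕ sin δ + cos ϕ cos δ sin h₀ = 1.6548×0.88701×0.04362 + 0.46175×0.99905×0.99648 = 0.064026 + 0.459688 = 0.523714.
Q̄ = (S_0/π) × [bracket] = (1361/π) × 0.523714 = 226.88 W/m².
Ratio Q̄_A / Q̄_B = 426.06 / 226.88 = 1.878.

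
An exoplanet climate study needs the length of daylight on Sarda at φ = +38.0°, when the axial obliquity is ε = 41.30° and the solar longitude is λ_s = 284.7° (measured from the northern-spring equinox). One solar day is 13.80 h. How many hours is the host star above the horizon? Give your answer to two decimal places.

3.80 h

Solar declination: sin δ = sin ε · sin λ_s = sin 41.30° × sin 284.7° = -0.63840, so δ = -39.672°.
cos H₀ = −tan φ · tan δ = −tan(+38.0°) × tan(-39.672°) = 0.6480, so H₀ = 0.8658 rad = 49.61°.
Daylight = 2H₀/(2π) × 13.80 h = (0.8658/π) × 13.80 = 3.80 h.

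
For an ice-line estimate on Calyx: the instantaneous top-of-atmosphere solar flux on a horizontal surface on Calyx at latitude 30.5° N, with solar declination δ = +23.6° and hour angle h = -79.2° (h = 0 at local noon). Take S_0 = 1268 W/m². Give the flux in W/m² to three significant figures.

cos θ_z = sin ϕ sin δ + cos ϕ cos δ cos h = 0.203192 + 0.147950 = 0.351142.
Flux = S_0 · cos θ_z = 1268 × 0.351142 = 445.2 W/m².

445 W/m²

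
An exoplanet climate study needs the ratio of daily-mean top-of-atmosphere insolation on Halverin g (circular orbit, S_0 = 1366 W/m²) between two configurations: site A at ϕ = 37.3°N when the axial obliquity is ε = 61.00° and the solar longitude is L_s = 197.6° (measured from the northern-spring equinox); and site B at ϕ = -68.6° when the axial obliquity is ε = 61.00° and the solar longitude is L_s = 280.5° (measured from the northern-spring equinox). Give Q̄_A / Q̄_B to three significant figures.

— Configuration A (ϕ=+37.3°):
Solar declination: sin δ = sin ε · sin L_s = sin 61.00° × sin 197.6° = -0.26446, so δ = -15.335°.
cos h₀ = −tan(+37.3°) tan(-15.335°) = 0.2089, h₀ = 1.3603 rad.
Bracket: h₀ sin ϕ sin δ + cos ϕ cos δ sin h₀ = 1.3603×0.60599×-0.26446 + 0.79547×0.96440×0.97794 = -0.218002 + 0.750228 = 0.532226.
Q̄ = (S_0/π) × [bracket] = (1366/π) × 0.532226 = 231.42 W/m².
— Configuration B (ϕ=-68.6°):
Solar declination: sin δ = sin ε · sin L_s = sin 61.00° × sin 280.5° = -0.85997, so δ = -59.314°.
cos h₀ = −tan(-68.6°) tan(-59.314°) = -4.2999 ≤ −1 ⇒ polar day, h₀ = π.
Bracket: h₀ sin ϕ sin δ + cos ϕ cos δ sin h₀ = 3.1416×-0.93106×-0.85997 + 0.36488×0.51034×0.00000 = 2.515428 + 0.000000 = 2.515428.
Q̄ = (S_0/π) × [bracket] = (1366/π) × 2.515428 = 1093.7 W/m².
Ratio Q̄_A / Q̄_B = 231.42 / 1093.7 = 0.2116.

Q̄_A / Q̄_B ≈ 0.212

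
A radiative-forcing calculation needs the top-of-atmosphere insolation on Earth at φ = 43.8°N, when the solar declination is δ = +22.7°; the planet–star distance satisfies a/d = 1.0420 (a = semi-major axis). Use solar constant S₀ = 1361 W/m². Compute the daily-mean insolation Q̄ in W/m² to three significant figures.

cos H₀ = −tan(+43.8°) tan(+22.700°) = -0.4011, H₀ = 1.9836 rad.
Bracket: H₀ sin φ sin δ + cos φ cos δ sin H₀ = 1.9836×0.69214×0.38591 + 0.72176×0.92254×0.91602 = 0.529827 + 0.609934 = 1.139761.
Inverse-square distance factor (a/d)² = 1.0420² = 1.085764.
Q̄ = (S₀/π) × 1.085764 × [bracket] = (1361/π) × 1.085764 × 1.139761 = 536.1 W/m².

Q̄ ≈ 536 W/m²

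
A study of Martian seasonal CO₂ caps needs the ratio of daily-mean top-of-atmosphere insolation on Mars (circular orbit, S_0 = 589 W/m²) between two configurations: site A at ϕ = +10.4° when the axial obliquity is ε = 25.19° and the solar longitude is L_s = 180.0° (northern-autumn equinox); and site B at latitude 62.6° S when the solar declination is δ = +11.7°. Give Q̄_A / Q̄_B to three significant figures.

Q̄_A / Q̄_B ≈ 4.81

— Configuration A (ϕ=+10.4°):
Solar declination: sin δ = sin ε · sin L_s = sin 25.19° × sin 180.0° = 0.00000, so δ = +0.000°.
cos h₀ = −tan(+10.4°) tan(+0.000°) = -0.0000, h₀ = 1.5708 rad.
Bracket: h₀ sin ϕ sin δ + cos ϕ cos δ sin h₀ = 1.5708×0.18052×0.00000 + 0.98357×1.00000×1.00000 = 0.000000 + 0.983570 = 0.983570.
Q̄ = (S_0/π) × [bracket] = (589/π) × 0.983570 = 184.40 W/m².
— Configuration B (ϕ=-62.6°):
cos h₀ = −tan(-62.6°) tan(+11.700°) = 0.3995, h₀ = 1.1598 rad.
Bracket: h₀ sin ϕ sin δ + cos ϕ cos δ sin h₀ = 1.1598×-0.88782×0.20279 + 0.46020×0.97922×0.91673 = -0.208812 + 0.413112 = 0.204300.
Q̄ = (S_0/π) × [bracket] = (589/π) × 0.204300 = 38.303 W/m².
Ratio Q̄_A / Q̄_B = 184.40 / 38.303 = 4.814.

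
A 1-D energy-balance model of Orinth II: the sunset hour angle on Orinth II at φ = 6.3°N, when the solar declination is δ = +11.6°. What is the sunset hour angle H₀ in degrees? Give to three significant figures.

cos H₀ = −tan φ · tan δ = −tan(+6.3°) × tan(+11.600°) = -0.0227, so H₀ = 1.5935 rad = 91.30°.

H₀ = 91.3°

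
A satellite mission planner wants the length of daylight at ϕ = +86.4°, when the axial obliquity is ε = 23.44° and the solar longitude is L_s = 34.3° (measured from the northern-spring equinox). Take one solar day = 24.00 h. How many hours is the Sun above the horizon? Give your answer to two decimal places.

Solar declination: sin δ = sin ε · sin L_s = sin 23.44° × sin 34.3° = 0.22416, so δ = +12.954°.
Sunrise equation: cos h₀ = −tan ϕ · tan δ = -3.6560 ≤ −1, so the Sun never sets (polar day) and h₀ = π.
Daylight = 2h₀/(2π) × 24.00 h = (3.1416/π) × 24.00 = 24.00 h.

24.00 h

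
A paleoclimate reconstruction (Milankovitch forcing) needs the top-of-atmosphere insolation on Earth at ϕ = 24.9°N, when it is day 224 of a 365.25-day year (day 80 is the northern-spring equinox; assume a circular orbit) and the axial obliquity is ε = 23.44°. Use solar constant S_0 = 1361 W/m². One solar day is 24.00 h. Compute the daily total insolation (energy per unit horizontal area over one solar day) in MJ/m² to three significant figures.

39.2 MJ/m²

Solar longitude: L_s = 360° × (224 − 80)/365.25 = 141.930°.
sin δ = sin 23.44° × sin 141.930° = 0.24528, so δ = +14.199°.
cos h₀ = −tan(+24.9°) tan(+14.199°) = -0.1174, h₀ = 1.6885 rad.
Bracket: h₀ sin ϕ sin δ + cos ϕ cos δ sin h₀ = 1.6885×0.42104×0.24528 + 0.90704×0.96945×0.99308 = 0.174376 + 0.873245 = 1.047621.
Q̄ = (S_0/π) × [bracket] = (1361/π) × 1.047621 = 453.85 W/m².
Daily total = Q̄ × 24.00 h × 3600 s/h = 453.85 × 24.00 × 3600 / 10⁶ = 39.21 MJ/m².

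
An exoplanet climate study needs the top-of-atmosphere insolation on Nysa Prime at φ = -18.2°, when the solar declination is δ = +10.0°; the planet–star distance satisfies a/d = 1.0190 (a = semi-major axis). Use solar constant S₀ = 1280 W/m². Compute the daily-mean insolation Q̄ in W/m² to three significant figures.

Q̄ ≈ 360 W/m²

cos H₀ = −tan(-18.2°) tan(+10.000°) = 0.0580, H₀ = 1.5128 rad.
Bracket: H₀ sin φ sin δ + cos φ cos δ sin H₀ = 1.5128×-0.31233×0.17365 + 0.94997×0.98481×0.99832 = -0.082048 + 0.933968 = 0.851920.
Inverse-square distance factor (a/d)² = 1.0190² = 1.038361.
Q̄ = (S₀/π) × 1.038361 × [bracket] = (1280/π) × 1.038361 × 0.851920 = 360.4 W/m².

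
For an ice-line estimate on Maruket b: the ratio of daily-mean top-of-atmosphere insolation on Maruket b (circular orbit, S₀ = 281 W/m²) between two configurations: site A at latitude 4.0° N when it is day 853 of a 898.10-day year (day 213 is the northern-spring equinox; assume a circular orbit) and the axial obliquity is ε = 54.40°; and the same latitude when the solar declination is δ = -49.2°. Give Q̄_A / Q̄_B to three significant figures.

Q̄_A / Q̄_B ≈ 0.922

— Configuration A (φ=+4.0°):
Solar longitude: λ_s = 360° × (853 − 213)/898.10 = 256.542°.
sin δ = sin 54.40° × sin 256.542° = -0.79077, so δ = -52.258°.
cos H₀ = −tan(+4.0°) tan(-52.258°) = 0.0903, H₀ = 1.4803 rad.
Bracket: H₀ sin φ sin δ + cos φ cos δ sin H₀ = 1.4803×0.06976×-0.79077 + 0.99756×0.61211×0.99591 = -0.081659 + 0.608119 = 0.526460.
Q̄ = (S₀/π) × [bracket] = (281/π) × 0.526460 = 47.089 W/m².
— Configuration B (φ=+4.0°):
cos H₀ = −tan(+4.0°) tan(-49.200°) = 0.0810, H₀ = 1.4897 rad.
Bracket: H₀ sin φ sin δ + cos φ cos δ sin H₀ = 1.4897×0.06976×-0.75700 + 0.99756×0.65342×0.99671 = -0.078669 + 0.649681 = 0.571012.
Q̄ = (S₀/π) × [bracket] = (281/π) × 0.571012 = 51.074 W/m².
Ratio Q̄_A / Q̄_B = 47.089 / 51.074 = 0.9220.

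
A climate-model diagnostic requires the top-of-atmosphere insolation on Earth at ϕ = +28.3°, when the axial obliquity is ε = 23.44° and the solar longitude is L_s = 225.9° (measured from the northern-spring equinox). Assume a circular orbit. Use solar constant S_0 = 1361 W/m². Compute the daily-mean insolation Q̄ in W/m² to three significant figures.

Q̄ ≈ 278 W/m²

Solar declination: sin δ = sin ε · sin L_s = sin 23.44° × sin 225.9° = -0.28566, so δ = -16.598°.
cos h₀ = −tan(+28.3°) tan(-16.598°) = 0.1605, h₀ = 1.4096 rad.
Bracket: h₀ sin ϕ sin δ + cos ϕ cos δ sin h₀ = 1.4096×0.47409×-0.28566 + 0.88048×0.95833×0.98704 = -0.190900 + 0.832855 = 0.641955.
Q̄ = (S_0/π) × [bracket] = (1361/π) × 0.641955 = 278.1 W/m².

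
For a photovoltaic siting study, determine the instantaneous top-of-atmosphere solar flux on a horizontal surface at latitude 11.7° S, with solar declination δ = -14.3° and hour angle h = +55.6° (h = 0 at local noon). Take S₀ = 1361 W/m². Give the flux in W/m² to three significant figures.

798 W/m²

cos θ_z = sin φ sin δ + cos φ cos δ cos h = 0.050088 + 0.536087 = 0.586175.
Flux = S₀ · cos θ_z = 1361 × 0.586175 = 797.8 W/m².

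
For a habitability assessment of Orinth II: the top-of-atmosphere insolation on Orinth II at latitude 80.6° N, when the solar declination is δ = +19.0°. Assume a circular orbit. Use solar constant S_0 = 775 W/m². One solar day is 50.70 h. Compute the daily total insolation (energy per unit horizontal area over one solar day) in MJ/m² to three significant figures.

45.4 MJ/m²

cos h₀ = −tan(+80.6°) tan(+19.000°) = -2.0799 ≤ −1 ⇒ polar day, h₀ = π.
Bracket: h₀ sin ϕ sin δ + cos ϕ cos δ sin h₀ = 3.1416×0.98657×0.32557 + 0.16333×0.94552×0.00000 = 1.009074 + 0.000000 = 1.009074.
Q̄ = (S_0/π) × [bracket] = (775/π) × 1.009074 = 248.93 W/m².
Daily total = Q̄ × 50.70 h × 3600 s/h = 248.93 × 50.70 × 3600 / 10⁶ = 45.43 MJ/m².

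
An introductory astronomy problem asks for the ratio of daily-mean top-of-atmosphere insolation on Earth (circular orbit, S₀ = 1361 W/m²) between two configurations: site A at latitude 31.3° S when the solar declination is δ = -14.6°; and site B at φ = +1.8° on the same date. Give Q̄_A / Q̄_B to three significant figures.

Q̄_A / Q̄_B ≈ 1.09

— Configuration A (φ=-31.3°):
cos H₀ = −tan(-31.3°) tan(-14.600°) = -0.1584, H₀ = 1.7298 rad.
Bracket: H₀ sin φ sin δ + cos φ cos δ sin H₀ = 1.7298×-0.51952×-0.25207 + 0.85446×0.96771×0.98738 = 0.226527 + 0.816434 = 1.042961.
Q̄ = (S₀/π) × [bracket] = (1361/π) × 1.042961 = 451.83 W/m².
— Configuration B (φ=+1.8°):
cos H₀ = −tan(+1.8°) tan(-14.600°) = 0.0082, H₀ = 1.5626 rad.
Bracket: H₀ sin φ sin δ + cos φ cos δ sin H₀ = 1.5626×0.03141×-0.25207 + 0.99951×0.96771×0.99997 = -0.012372 + 0.967207 = 0.954835.
Q̄ = (S₀/π) × [bracket] = (1361/π) × 0.954835 = 413.65 W/m².
Ratio Q̄_A / Q̄_B = 451.83 / 413.65 = 1.092.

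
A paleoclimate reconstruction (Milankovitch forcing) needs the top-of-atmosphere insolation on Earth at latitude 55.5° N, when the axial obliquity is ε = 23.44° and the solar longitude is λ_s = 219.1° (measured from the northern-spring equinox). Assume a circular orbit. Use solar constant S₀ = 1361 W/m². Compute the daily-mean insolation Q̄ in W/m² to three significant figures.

Solar declination: sin δ = sin ε · sin λ_s = sin 23.44° × sin 219.1° = -0.25088, so δ = -14.529°.
cos H₀ = −tan(+55.5°) tan(-14.529°) = 0.3771, H₀ = 1.1841 rad.
Bracket: H₀ sin φ sin δ + cos φ cos δ sin H₀ = 1.1841×0.82413×-0.25088 + 0.56641×0.96802×0.92618 = -0.244822 + 0.507821 = 0.262999.
Q̄ = (S₀/π) × [bracket] = (1361/π) × 0.262999 = 113.9 W/m².

Q̄ ≈ 114 W/m²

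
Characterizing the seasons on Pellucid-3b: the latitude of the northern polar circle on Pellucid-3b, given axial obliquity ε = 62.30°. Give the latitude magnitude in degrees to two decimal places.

The polar circle is the lowest latitude that experiences at least one full rotation of continuous daylight at the northern-summer solstice; it lies at |φ| = 90° − ε = 90° − 62.30° = 27.70°.

27.70°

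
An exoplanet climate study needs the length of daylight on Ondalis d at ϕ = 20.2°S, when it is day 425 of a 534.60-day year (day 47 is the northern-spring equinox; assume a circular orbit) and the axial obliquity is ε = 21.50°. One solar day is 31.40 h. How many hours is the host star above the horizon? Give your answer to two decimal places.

Solar longitude: L_s = 360° × (425 − 47)/534.60 = 254.545°.
sin δ = sin 21.50° × sin 254.545° = -0.35325, so δ = -20.686°.
cos h₀ = −tan ϕ · tan δ = −tan(-20.2°) × tan(-20.686°) = -0.1389, so h₀ = 1.7102 rad = 97.99°.
Daylight = 2h₀/(2π) × 31.40 h = (1.7102/π) × 31.40 = 17.09 h.

17.09 h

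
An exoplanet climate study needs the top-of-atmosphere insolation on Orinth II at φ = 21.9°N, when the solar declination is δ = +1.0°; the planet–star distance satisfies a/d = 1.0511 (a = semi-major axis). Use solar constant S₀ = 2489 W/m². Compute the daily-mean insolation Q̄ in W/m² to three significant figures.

Q̄ ≈ 821 W/m²

cos H₀ = −tan(+21.9°) tan(+1.000°) = -0.0070, H₀ = 1.5778 rad.
Bracket: H₀ sin φ sin δ + cos φ cos δ sin H₀ = 1.5778×0.37299×0.01745 + 0.92784×0.99985×0.99998 = 0.010269 + 0.927682 = 0.937951.
Inverse-square distance factor (a/d)² = 1.0511² = 1.104811.
Q̄ = (S₀/π) × 1.104811 × [bracket] = (2489/π) × 1.104811 × 0.937951 = 821.0 W/m².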